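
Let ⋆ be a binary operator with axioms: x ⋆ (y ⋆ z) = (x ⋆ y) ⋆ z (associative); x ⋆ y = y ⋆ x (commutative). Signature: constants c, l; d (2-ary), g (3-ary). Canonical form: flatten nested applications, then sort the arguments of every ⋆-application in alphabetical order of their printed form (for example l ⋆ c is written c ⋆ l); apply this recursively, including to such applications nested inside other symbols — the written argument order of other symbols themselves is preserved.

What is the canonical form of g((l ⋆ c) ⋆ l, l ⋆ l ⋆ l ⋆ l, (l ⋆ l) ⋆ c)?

Focus inside:  (l ⋆ l) ⋆ c
Merge nested applications:  l ⋆ l ⋆ c
Order the arguments:  c ⋆ l ⋆ l
Put back:  g(c ⋆ l ⋆ l, l ⋆ l ⋆ l ⋆ l, c ⋆ l ⋆ l)

Answer: g(c ⋆ l ⋆ l, l ⋆ l ⋆ l ⋆ l, c ⋆ l ⋆ l)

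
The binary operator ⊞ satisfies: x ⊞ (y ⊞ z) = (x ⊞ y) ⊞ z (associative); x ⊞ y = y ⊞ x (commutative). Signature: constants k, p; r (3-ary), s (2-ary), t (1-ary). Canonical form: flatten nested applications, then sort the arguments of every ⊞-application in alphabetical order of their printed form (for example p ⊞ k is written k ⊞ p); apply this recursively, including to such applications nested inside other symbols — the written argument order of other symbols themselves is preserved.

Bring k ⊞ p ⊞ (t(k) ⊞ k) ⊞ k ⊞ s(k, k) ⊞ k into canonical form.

Answer: k ⊞ k ⊞ k ⊞ k ⊞ p ⊞ s(k, k) ⊞ t(k)

Derivation:
Un-nest:  k ⊞ p ⊞ t(k) ⊞ k ⊞ k ⊞ s(k, k) ⊞ k
Order the arguments:  k ⊞ k ⊞ k ⊞ k ⊞ p ⊞ s(k, k) ⊞ t(k)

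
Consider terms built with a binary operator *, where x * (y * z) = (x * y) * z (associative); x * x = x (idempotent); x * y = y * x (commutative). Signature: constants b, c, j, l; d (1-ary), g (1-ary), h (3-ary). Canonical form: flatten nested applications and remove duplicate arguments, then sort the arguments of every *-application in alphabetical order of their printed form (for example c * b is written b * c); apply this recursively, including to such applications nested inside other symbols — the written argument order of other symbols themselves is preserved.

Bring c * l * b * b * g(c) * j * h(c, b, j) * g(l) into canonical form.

Idempotence:  drop duplicate b
Sort:  b * c * g(c) * g(l) * h(c, b, j) * j * l

Answer: b * c * g(c) * g(l) * h(c, b, j) * j * l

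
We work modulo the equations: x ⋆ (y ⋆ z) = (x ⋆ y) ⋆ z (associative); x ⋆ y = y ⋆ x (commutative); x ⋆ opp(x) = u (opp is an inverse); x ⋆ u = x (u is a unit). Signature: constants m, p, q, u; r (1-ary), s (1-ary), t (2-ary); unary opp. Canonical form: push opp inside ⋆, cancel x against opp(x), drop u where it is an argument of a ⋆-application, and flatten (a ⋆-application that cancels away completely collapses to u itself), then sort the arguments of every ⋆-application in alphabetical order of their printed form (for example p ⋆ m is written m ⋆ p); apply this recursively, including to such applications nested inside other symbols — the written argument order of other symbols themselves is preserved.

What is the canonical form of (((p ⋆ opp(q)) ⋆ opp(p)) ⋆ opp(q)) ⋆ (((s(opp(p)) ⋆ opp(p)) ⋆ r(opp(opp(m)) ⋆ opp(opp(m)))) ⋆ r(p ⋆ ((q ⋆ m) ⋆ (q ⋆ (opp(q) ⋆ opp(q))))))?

Answer: opp(p) ⋆ opp(q) ⋆ opp(q) ⋆ r(m ⋆ m) ⋆ r(m ⋆ p) ⋆ s(opp(p))

Derivation:
Push opp inside:  distribute opp over ⋆ and collapse double opp
Collect:  opp(p) ⋆ opp(q) ⋆ opp(q) ⋆ s(opp(p)) ⋆ r(m ⋆ m) ⋆ r(m ⋆ p)
Order the arguments:  opp(p) ⋆ opp(q) ⋆ opp(q) ⋆ r(m ⋆ m) ⋆ r(m ⋆ p) ⋆ s(opp(p))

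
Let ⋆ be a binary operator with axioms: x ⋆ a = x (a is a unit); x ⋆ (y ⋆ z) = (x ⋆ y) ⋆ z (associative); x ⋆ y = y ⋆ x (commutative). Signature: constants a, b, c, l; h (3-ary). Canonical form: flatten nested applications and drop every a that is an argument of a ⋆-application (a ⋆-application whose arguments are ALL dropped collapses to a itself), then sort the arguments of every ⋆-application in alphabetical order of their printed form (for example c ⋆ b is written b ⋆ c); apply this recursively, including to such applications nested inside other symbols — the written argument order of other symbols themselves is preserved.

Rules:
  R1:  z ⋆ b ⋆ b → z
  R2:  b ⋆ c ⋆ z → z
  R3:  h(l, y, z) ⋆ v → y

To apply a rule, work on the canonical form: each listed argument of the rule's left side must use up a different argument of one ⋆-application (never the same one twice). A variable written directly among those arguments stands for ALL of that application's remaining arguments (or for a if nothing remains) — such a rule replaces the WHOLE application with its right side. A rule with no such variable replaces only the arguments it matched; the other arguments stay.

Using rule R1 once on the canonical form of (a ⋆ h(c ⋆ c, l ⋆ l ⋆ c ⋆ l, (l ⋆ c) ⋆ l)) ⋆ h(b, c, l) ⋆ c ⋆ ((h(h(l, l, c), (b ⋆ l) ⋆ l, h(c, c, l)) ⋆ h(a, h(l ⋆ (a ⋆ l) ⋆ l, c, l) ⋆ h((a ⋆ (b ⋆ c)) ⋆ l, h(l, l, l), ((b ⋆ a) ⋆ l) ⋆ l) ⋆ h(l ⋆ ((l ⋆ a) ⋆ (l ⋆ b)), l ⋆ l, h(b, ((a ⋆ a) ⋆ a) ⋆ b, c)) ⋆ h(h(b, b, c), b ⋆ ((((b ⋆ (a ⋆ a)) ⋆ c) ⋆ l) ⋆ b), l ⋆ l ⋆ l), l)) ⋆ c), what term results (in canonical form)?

Canonical form:  c ⋆ c ⋆ h(a, h(b ⋆ c ⋆ l, h(l, l, l), b ⋆ l ⋆ l) ⋆ h(b ⋆ l ⋆ l ⋆ l, l ⋆ l, h(b, b, c)) ⋆ h(h(b, b, c), b ⋆ b ⋆ b ⋆ c ⋆ l, l ⋆ l ⋆ l) ⋆ h(l ⋆ l ⋆ l, c, l), l) ⋆ h(b, c, l) ⋆ h(c ⋆ c, c ⋆ l ⋆ l ⋆ l, c ⋆ l ⋆ l) ⋆ h(h(l, l, c), b ⋆ l ⋆ l, h(c, c, l))
Apply R1:  consuming b, b;  z := b ⋆ c ⋆ l
The extension variable absorbs all remaining arguments, so the whole application is rewritten.
Giving:  c ⋆ c ⋆ h(a, h(b ⋆ c ⋆ l, h(l, l, l), b ⋆ l ⋆ l) ⋆ h(b ⋆ l ⋆ l ⋆ l, l ⋆ l, h(b, b, c)) ⋆ h(h(b, b, c), b ⋆ c ⋆ l, l ⋆ l ⋆ l) ⋆ h(l ⋆ l ⋆ l, c, l), l) ⋆ h(b, c, l) ⋆ h(c ⋆ c, c ⋆ l ⋆ l ⋆ l, c ⋆ l ⋆ l) ⋆ h(h(l, l, c), b ⋆ l ⋆ l, h(c, c, l))

Answer: c ⋆ c ⋆ h(a, h(b ⋆ c ⋆ l, h(l, l, l), b ⋆ l ⋆ l) ⋆ h(b ⋆ l ⋆ l ⋆ l, l ⋆ l, h(b, b, c)) ⋆ h(h(b, b, c), b ⋆ c ⋆ l, l ⋆ l ⋆ l) ⋆ h(l ⋆ l ⋆ l, c, l), l) ⋆ h(b, c, l) ⋆ h(c ⋆ c, c ⋆ l ⋆ l ⋆ l, c ⋆ l ⋆ l) ⋆ h(h(l, l, c), b ⋆ l ⋆ l, h(c, c, l))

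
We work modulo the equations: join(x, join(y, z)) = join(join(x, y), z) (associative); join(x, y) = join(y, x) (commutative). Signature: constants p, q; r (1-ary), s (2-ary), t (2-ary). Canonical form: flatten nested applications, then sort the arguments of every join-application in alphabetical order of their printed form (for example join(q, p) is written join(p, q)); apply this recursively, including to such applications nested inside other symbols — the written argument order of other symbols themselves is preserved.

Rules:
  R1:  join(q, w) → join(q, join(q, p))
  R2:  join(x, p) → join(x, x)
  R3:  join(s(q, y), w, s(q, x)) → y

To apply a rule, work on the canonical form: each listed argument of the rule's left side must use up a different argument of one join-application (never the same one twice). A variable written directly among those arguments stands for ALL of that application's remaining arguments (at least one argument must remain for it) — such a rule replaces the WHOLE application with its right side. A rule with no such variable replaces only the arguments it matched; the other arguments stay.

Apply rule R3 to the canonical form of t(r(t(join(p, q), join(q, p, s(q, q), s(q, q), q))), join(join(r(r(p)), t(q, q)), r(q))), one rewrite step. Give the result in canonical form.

Answer: t(r(t(join(p, q), q)), join(r(q), r(r(p)), t(q, q)))

Derivation:
Canonical form:  t(r(t(join(p, q), join(p, q, q, s(q, q), s(q, q)))), join(r(q), r(r(p)), t(q, q)))
Apply R3:  consuming s(q, q), s(q, q);  w := join(p, q, q), x := q, y := q
The extension variable absorbs all remaining arguments, so the whole application is rewritten.
New term:  t(r(t(join(p, q), q)), join(r(q), r(r(p)), t(q, q)))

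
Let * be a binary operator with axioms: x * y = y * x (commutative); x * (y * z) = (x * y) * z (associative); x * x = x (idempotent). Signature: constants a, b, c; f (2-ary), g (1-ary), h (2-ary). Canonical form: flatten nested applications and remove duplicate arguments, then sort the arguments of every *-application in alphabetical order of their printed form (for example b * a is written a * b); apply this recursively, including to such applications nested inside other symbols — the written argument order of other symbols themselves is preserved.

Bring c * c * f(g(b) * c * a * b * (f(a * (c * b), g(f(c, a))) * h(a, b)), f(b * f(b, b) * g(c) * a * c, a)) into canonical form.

Canonicalize subterm:  f(g(b) * c * a * b * (f(a * (c * b), g(f(c, a))) * h(a, b)), f(b * f(b, b) * g(c) * a * c, a))  →  f(a * b * c * f(a * b * c, g(f(c, a))) * g(b) * h(a, b), f(a * b * c * f(b, b) * g(c), a))
Drop duplicates:  drop duplicate c
Sort:  c * f(a * b * c * f(a * b * c, g(f(c, a))) * g(b) * h(a, b), f(a * b * c * f(b, b) * g(c), a))

Answer: c * f(a * b * c * f(a * b * c, g(f(c, a))) * g(b) * h(a, b), f(a * b * c * f(b, b) * g(c), a))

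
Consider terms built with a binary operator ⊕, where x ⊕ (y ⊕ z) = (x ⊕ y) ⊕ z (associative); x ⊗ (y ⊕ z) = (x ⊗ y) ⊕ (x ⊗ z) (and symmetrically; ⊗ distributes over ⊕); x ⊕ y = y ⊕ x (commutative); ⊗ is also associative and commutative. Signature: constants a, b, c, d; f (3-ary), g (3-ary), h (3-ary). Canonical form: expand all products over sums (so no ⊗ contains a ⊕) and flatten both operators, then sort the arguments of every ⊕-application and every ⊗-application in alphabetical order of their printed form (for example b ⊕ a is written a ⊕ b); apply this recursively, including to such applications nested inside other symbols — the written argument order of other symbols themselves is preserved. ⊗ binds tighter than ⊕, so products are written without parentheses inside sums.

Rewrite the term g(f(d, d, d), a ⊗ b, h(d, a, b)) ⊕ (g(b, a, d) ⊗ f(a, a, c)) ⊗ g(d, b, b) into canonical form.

Un-nest:  g(f(d, d, d), a ⊗ b, h(d, a, b)) ⊕ f(a, a, c) ⊗ g(b, a, d) ⊗ g(d, b, b)
Order the arguments:  f(a, a, c) ⊗ g(b, a, d) ⊗ g(d, b, b) ⊕ g(f(d, d, d), a ⊗ b, h(d, a, b))

Answer: f(a, a, c) ⊗ g(b, a, d) ⊗ g(d, b, b) ⊕ g(f(d, d, d), a ⊗ b, h(d, a, b))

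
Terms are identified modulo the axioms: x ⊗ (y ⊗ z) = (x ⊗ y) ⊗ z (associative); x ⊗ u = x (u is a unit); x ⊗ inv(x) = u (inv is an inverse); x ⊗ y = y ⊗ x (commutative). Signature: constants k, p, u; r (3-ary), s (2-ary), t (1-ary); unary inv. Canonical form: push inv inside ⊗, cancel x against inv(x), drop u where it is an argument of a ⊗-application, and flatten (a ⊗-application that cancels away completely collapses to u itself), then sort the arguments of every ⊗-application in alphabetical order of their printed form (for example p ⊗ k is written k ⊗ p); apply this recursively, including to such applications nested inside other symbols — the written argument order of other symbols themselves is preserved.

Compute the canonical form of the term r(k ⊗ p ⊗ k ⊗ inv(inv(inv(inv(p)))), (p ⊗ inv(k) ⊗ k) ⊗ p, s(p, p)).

Work inside:  k ⊗ p ⊗ k ⊗ inv(inv(inv(inv(p))))
Push inv inside:  distribute inv over ⊗ and collapse double inv
Collect terms:  k ⊗ k ⊗ p ⊗ p
Reassemble:  r(k ⊗ k ⊗ p ⊗ p, p ⊗ p, s(p, p))

Answer: r(k ⊗ k ⊗ p ⊗ p, p ⊗ p, s(p, p))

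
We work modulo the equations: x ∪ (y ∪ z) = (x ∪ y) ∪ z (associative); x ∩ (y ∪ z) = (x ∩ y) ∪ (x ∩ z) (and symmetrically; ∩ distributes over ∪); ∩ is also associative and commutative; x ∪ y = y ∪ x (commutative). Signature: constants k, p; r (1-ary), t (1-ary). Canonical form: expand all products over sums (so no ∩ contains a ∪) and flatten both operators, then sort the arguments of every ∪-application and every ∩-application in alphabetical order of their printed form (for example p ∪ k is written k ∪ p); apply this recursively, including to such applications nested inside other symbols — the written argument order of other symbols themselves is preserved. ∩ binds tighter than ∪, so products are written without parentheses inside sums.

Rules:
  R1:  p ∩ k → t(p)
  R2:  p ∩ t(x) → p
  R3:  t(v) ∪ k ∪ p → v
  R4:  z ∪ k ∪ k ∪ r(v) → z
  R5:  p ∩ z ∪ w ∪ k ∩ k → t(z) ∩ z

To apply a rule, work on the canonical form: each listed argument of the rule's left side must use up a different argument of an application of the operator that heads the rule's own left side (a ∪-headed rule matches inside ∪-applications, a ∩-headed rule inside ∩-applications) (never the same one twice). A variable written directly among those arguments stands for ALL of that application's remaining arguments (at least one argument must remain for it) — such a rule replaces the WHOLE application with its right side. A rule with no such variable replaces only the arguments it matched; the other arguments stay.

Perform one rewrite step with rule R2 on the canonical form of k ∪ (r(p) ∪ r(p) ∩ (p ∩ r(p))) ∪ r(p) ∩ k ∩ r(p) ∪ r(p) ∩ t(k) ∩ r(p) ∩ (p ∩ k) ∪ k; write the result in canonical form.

Canonical form:  k ∪ k ∪ k ∩ p ∩ r(p) ∩ r(p) ∩ t(k) ∪ k ∩ r(p) ∩ r(p) ∪ p ∩ r(p) ∩ r(p) ∪ r(p)
R2 matches:  uses p, t(k);  x := k
Result:  k ∪ k ∪ k ∩ p ∩ r(p) ∩ r(p) ∪ k ∩ r(p) ∩ r(p) ∪ p ∩ r(p) ∩ r(p) ∪ r(p)

Answer: k ∪ k ∪ k ∩ p ∩ r(p) ∩ r(p) ∪ k ∩ r(p) ∩ r(p) ∪ p ∩ r(p) ∩ r(p) ∪ r(p)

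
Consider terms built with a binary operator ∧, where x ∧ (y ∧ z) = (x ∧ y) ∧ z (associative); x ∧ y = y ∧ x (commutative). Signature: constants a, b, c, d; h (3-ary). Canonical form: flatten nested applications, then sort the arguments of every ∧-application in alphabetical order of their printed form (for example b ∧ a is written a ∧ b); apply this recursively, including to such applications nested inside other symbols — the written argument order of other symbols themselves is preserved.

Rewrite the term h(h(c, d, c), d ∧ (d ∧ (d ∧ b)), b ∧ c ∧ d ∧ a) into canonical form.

Work inside:  d ∧ (d ∧ (d ∧ b))
Merge nested applications:  d ∧ d ∧ d ∧ b
Order the arguments:  b ∧ d ∧ d ∧ d
Rebuild:  h(h(c, d, c), b ∧ d ∧ d ∧ d, a ∧ b ∧ c ∧ d)

Answer: h(h(c, d, c), b ∧ d ∧ d ∧ d, a ∧ b ∧ c ∧ d)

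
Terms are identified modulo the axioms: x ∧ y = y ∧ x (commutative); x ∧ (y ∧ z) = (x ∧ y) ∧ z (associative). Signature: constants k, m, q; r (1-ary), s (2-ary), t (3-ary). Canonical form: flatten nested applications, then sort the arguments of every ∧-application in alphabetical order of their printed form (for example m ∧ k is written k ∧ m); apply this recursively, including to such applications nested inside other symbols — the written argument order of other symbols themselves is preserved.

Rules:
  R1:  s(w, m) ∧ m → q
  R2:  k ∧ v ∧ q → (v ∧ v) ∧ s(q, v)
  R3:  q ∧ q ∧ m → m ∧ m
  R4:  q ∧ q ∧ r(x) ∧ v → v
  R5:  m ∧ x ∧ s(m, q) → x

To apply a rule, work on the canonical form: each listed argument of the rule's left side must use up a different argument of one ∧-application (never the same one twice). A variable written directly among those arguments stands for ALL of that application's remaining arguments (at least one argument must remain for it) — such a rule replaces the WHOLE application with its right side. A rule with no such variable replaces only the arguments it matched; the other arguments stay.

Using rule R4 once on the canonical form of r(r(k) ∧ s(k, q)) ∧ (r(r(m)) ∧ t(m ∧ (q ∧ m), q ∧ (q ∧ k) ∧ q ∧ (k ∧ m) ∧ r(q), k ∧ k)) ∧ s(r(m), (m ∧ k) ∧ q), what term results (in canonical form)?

Canonical form:  r(r(k) ∧ s(k, q)) ∧ r(r(m)) ∧ s(r(m), k ∧ m ∧ q) ∧ t(m ∧ m ∧ q, k ∧ k ∧ m ∧ q ∧ q ∧ q ∧ r(q), k ∧ k)
Apply R4:  consuming q, q, r(q);  v := k ∧ k ∧ m ∧ q, x := q
The extension variable absorbs all remaining arguments, so the whole application is rewritten.
Result:  r(r(k) ∧ s(k, q)) ∧ r(r(m)) ∧ s(r(m), k ∧ m ∧ q) ∧ t(m ∧ m ∧ q, k ∧ k ∧ m ∧ q, k ∧ k)

Answer: r(r(k) ∧ s(k, q)) ∧ r(r(m)) ∧ s(r(m), k ∧ m ∧ q) ∧ t(m ∧ m ∧ q, k ∧ k ∧ m ∧ q, k ∧ k)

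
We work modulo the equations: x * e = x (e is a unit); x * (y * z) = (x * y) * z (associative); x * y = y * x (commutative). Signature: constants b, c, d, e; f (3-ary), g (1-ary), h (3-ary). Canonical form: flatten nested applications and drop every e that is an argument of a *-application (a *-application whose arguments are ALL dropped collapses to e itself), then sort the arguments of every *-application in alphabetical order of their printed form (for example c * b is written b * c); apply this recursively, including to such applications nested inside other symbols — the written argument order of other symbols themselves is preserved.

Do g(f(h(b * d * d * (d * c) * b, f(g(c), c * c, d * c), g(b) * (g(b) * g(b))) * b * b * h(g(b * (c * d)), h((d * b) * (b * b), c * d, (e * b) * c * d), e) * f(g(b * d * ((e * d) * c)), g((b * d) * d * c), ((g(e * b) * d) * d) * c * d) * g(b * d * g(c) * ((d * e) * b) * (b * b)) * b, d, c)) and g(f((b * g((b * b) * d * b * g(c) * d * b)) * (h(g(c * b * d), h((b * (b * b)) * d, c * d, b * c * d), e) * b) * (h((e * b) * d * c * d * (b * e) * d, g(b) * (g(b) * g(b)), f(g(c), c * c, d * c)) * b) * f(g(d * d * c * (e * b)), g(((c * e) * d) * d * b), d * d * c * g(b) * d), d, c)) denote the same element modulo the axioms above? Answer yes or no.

Answer: no — g(f(b * b * b * f(g(b * c * d * d), g(b * c * d * d), c * d * d * d * g(b)) * g(b * b * b * b * d * d * g(c)) * h(b * b * c * d * d * d, f(g(c), c * c, c * d), g(b) * g(b) * g(b)) * h(g(b * c * d), h(b * b * b * d, c * d, b * c * d), e), d, c)) vs g(f(b * b * b * f(g(b * c * d * d), g(b * c * d * d), c * d * d * d * g(b)) * g(b * b * b * b * d * d * g(c)) * h(b * b * c * d * d * d, g(b) * g(b) * g(b), f(g(c), c * c, c * d)) * h(g(b * c * d), h(b * b * b * d, c * d, b * c * d), e), d, c))

Derivation:
Left:  g(f(h(b * d * d * (d * c) * b, f(g(c), c * c, d * c), g(b) * (g(b) * g(b))) * b * b * h(g(b * (c * d)), h((d * b) * (b * b), c * d, (e * b) * c * d), e) * f(g(b * d * ((e * d) * c)), g((b * d) * d * c), ((g(e * b) * d) * d) * c * d) * g(b * d * g(c) * ((d * e) * b) * (b * b)) * b, d, c))
  Work inside:  h(b * d * d * (d * c) * b, f(g(c), c * c, d * c), g(b) * (g(b) * g(b))) * b * b * h(g(b * (c * d)), h((d * b) * (b * b), c * d, (e * b) * c * d), e) * f(g(b * d * ((e * d) * c)), g((b * d) * d * c), ((g(e * b) * d) * d) * c * d) * g(b * d * g(c) * ((d * e) * b) * (b * b)) * b
  Simplify inside:  h(b * d * d * (d * c) * b, f(g(c), c * c, d * c), g(b) * (g(b) * g(b)))  →  h(b * b * c * d * d * d, f(g(c), c * c, c * d), g(b) * g(b) * g(b))
  Canonicalize subterm:  h(g(b * (c * d)), h((d * b) * (b * b), c * d, (e * b) * c * d), e)  →  h(g(b * c * d), h(b * b * b * d, c * d, b * c * d), e)
  Canonicalize subterm:  f(g(b * d * ((e * d) * c)), g((b * d) * d * c), ((g(e * b) * d) * d) * c * d)  →  f(g(b * c * d * d), g(b * c * d * d), c * d * d * d * g(b))
  Sort arguments:  b * b * b * f(g(b * c * d * d), g(b * c * d * d), c * d * d * d * g(b)) * g(b * b * b * b * d * d * g(c)) * h(b * b * c * d * d * d, f(g(c), c * c, c * d), g(b) * g(b) * g(b)) * h(g(b * c * d), h(b * b * b * d, c * d, b * c * d), e)
  Reassemble:  g(f(b * b * b * f(g(b * c * d * d), g(b * c * d * d), c * d * d * d * g(b)) * g(b * b * b * b * d * d * g(c)) * h(b * b * c * d * d * d, f(g(c), c * c, c * d), g(b) * g(b) * g(b)) * h(g(b * c * d), h(b * b * b * d, c * d, b * c * d), e), d, c))
Right:  g(f((b * g((b * b) * d * b * g(c) * d * b)) * (h(g(c * b * d), h((b * (b * b)) * d, c * d, b * c * d), e) * b) * (h((e * b) * d * c * d * (b * e) * d, g(b) * (g(b) * g(b)), f(g(c), c * c, d * c)) * b) * f(g(d * d * c * (e * b)), g(((c * e) * d) * d * b), d * d * c * g(b) * d), d, c))
  Descend into:  (b * g((b * b) * d * b * g(c) * d * b)) * (h(g(c * b * d), h((b * (b * b)) * d, c * d, b * c * d), e) * b) * (h((e * b) * d * c * d * (b * e) * d, g(b) * (g(b) * g(b)), f(g(c), c * c, d * c)) * b) * f(g(d * d * c * (e * b)), g(((c * e) * d) * d * b), d * d * c * g(b) * d)
  Merge nested applications:  b * g((b * b) * d * b * g(c) * d * b) * h(g(c * b * d), h((b * (b * b)) * d, c * d, b * c * d), e) * b * h((e * b) * d * c * d * (b * e) * d, g(b) * (g(b) * g(b)), f(g(c), c * c, d * c)) * b * f(g(d * d * c * (e * b)), g(((c * e) * d) * d * b), d * d * c * g(b) * d)
  Canonicalize subterm:  g((b * b) * d * b * g(c) * d * b)  →  g(b * b * b * b * d * d * g(c))
  Canonicalize subterm:  h(g(c * b * d), h((b * (b * b)) * d, c * d, b * c * d), e)  →  h(g(b * c * d), h(b * b * b * d, c * d, b * c * d), e)
  Inside:  h((e * b) * d * c * d * (b * e) * d, g(b) * (g(b) * g(b)), f(g(c), c * c, d * c))  →  h(b * b * c * d * d * d, g(b) * g(b) * g(b), f(g(c), c * c, c * d))
  Sort arguments:  b * b * b * f(g(b * c * d * d), g(b * c * d * d), c * d * d * d * g(b)) * g(b * b * b * b * d * d * g(c)) * h(b * b * c * d * d * d, g(b) * g(b) * g(b), f(g(c), c * c, c * d)) * h(g(b * c * d), h(b * b * b * d, c * d, b * c * d), e)
  Rebuild:  g(f(b * b * b * f(g(b * c * d * d), g(b * c * d * d), c * d * d * d * g(b)) * g(b * b * b * b * d * d * g(c)) * h(b * b * c * d * d * d, g(b) * g(b) * g(b), f(g(c), c * c, c * d)) * h(g(b * c * d), h(b * b * b * d, c * d, b * c * d), e), d, c))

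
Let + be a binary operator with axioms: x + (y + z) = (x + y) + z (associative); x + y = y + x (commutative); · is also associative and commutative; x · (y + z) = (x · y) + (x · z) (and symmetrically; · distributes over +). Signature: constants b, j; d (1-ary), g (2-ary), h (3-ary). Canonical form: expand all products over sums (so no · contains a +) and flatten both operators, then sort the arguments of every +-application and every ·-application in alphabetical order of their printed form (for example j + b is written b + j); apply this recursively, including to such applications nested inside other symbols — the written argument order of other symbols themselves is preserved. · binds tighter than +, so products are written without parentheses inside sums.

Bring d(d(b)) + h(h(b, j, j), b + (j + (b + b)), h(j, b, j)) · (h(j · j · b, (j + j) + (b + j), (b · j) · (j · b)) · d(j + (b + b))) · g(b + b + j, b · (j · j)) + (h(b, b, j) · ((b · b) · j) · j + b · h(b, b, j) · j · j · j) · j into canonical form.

Distribute:  d(d(b)) + d(b + b + j) · g(b + b + j, b · j · j) · h(b · j · j, b + j + j + j, b · b · j · j) · h(h(b, j, j), b + b + b + j, h(j, b, j)) + b · b · h(b, b, j) · j · j · j + b · h(b, b, j) · j · j · j · j
Sort arguments:  b · b · h(b, b, j) · j · j · j + b · h(b, b, j) · j · j · j · j + d(b + b + j) · g(b + b + j, b · j · j) · h(b · j · j, b + j + j + j, b · b · j · j) · h(h(b, j, j), b + b + b + j, h(j, b, j)) + d(d(b))

Answer: b · b · h(b, b, j) · j · j · j + b · h(b, b, j) · j · j · j · j + d(b + b + j) · g(b + b + j, b · j · j) · h(b · j · j, b + j + j + j, b · b · j · j) · h(h(b, j, j), b + b + b + j, h(j, b, j)) + d(d(b))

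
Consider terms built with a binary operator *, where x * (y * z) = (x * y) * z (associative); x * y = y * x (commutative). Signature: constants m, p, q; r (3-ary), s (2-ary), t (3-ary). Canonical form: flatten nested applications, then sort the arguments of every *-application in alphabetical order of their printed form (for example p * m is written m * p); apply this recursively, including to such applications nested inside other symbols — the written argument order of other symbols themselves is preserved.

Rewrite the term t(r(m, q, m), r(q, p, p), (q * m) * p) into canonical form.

Answer: t(r(m, q, m), r(q, p, p), m * p * q)

Derivation:
Focus inside:  (q * m) * p
Un-nest:  q * m * p
Sort arguments:  m * p * q
Reassemble:  t(r(m, q, m), r(q, p, p), m * p * q)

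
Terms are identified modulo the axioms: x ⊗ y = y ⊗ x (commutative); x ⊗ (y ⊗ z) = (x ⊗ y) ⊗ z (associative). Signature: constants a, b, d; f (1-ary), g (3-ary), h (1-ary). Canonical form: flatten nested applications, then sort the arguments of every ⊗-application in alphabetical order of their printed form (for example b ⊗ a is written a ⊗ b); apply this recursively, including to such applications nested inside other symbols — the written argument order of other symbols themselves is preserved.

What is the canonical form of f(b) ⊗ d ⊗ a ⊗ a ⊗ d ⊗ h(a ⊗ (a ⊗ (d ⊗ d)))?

Answer: a ⊗ a ⊗ d ⊗ d ⊗ f(b) ⊗ h(a ⊗ a ⊗ d ⊗ d)

Derivation:
Simplify inside:  h(a ⊗ (a ⊗ (d ⊗ d)))  →  h(a ⊗ a ⊗ d ⊗ d)
Sort arguments:  a ⊗ a ⊗ d ⊗ d ⊗ f(b) ⊗ h(a ⊗ a ⊗ d ⊗ d)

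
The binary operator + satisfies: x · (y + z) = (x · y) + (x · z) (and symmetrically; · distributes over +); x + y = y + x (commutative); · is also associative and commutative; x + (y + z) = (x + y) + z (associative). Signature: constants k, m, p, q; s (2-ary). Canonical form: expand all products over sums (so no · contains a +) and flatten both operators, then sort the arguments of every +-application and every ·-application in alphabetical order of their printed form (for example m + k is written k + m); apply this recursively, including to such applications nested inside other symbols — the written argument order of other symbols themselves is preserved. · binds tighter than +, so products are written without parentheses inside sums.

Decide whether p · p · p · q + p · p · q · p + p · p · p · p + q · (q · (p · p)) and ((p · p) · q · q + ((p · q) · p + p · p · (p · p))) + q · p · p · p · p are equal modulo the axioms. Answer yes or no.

Left:  p · p · p · q + p · p · q · p + p · p · p · p + q · (q · (p · p))
  Flatten:  p · p · p · q + p · p · p · q + p · p · p · p + p · p · q · q
  Sort:  p · p · p · p + p · p · p · q + p · p · p · q + p · p · q · q
Right:  ((p · p) · q · q + ((p · q) · p + p · p · (p · p))) + q · p · p · p · p
  Un-nest:  p · p · q · q + p · p · q + p · p · p · p + p · p · p · p · q
  Sort:  p · p · p · p + p · p · p · p · q + p · p · q + p · p · q · q

Answer: no — p · p · p · p + p · p · p · q + p · p · p · q + p · p · q · q vs p · p · p · p + p · p · p · p · q + p · p · q + p · p · q · q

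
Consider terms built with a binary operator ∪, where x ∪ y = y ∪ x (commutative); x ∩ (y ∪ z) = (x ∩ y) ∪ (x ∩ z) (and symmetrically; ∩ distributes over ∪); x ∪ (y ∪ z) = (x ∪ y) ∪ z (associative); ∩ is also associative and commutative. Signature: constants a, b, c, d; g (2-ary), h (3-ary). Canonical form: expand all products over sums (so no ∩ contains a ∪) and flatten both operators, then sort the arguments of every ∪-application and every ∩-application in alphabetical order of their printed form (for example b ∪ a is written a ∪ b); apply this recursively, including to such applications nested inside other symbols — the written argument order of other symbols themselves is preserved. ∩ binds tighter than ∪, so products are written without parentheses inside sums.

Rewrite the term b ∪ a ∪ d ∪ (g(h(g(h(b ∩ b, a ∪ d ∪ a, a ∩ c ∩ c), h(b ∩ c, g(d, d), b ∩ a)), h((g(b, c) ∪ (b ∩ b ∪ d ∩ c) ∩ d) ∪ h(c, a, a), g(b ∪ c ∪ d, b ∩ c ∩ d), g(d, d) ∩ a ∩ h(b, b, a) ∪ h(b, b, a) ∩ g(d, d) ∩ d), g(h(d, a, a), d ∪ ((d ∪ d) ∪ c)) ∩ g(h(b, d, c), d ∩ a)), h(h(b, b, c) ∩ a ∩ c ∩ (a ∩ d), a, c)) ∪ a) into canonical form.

Answer: a ∪ a ∪ b ∪ d ∪ g(h(g(h(b ∩ b, a ∪ a ∪ d, a ∩ c ∩ c), h(b ∩ c, g(d, d), a ∩ b)), h(b ∩ b ∩ d ∪ c ∩ d ∩ d ∪ g(b, c) ∪ h(c, a, a), g(b ∪ c ∪ d, b ∩ c ∩ d), a ∩ g(d, d) ∩ h(b, b, a) ∪ d ∩ g(d, d) ∩ h(b, b, a)), g(h(b, d, c), a ∩ d) ∩ g(h(d, a, a), c ∪ d ∪ d ∪ d)), h(a ∩ a ∩ c ∩ d ∩ h(b, b, c), a, c))

Derivation:
Expand:  b ∪ a ∪ d ∪ g(h(g(h(b ∩ b, a ∪ a ∪ d, a ∩ c ∩ c), h(b ∩ c, g(d, d), a ∩ b)), h(b ∩ b ∩ d ∪ c ∩ d ∩ d ∪ g(b, c) ∪ h(c, a, a), g(b ∪ c ∪ d, b ∩ c ∩ d), a ∩ g(d, d) ∩ h(b, b, a) ∪ d ∩ g(d, d) ∩ h(b, b, a)), g(h(b, d, c), a ∩ d) ∩ g(h(d, a, a), c ∪ d ∪ d ∪ d)), h(a ∩ a ∩ c ∩ d ∩ h(b, b, c), a, c)) ∪ a
Sort arguments:  a ∪ a ∪ b ∪ d ∪ g(h(g(h(b ∩ b, a ∪ a ∪ d, a ∩ c ∩ c), h(b ∩ c, g(d, d), a ∩ b)), h(b ∩ b ∩ d ∪ c ∩ d ∩ d ∪ g(b, c) ∪ h(c, a, a), g(b ∪ c ∪ d, b ∩ c ∩ d), a ∩ g(d, d) ∩ h(b, b, a) ∪ d ∩ g(d, d) ∩ h(b, b, a)), g(h(b, d, c), a ∩ d) ∩ g(h(d, a, a), c ∪ d ∪ d ∪ d)), h(a ∩ a ∩ c ∩ d ∩ h(b, b, c), a, c))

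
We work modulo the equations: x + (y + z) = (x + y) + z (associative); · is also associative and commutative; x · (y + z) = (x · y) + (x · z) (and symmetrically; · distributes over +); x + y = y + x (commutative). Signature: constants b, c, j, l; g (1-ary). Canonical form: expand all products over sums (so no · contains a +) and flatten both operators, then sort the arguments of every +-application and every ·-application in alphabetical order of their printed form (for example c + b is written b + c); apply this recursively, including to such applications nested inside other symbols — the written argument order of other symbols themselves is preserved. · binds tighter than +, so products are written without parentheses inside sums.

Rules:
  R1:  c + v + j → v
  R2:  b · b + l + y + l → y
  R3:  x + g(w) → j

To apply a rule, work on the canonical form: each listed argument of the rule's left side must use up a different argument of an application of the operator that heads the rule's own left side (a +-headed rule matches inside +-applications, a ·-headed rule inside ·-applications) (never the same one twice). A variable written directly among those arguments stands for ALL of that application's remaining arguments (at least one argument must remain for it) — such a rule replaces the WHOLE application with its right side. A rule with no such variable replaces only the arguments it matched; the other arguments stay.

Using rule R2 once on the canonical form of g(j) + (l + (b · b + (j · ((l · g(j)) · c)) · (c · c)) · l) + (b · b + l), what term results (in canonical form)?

Answer: b · b · l + c · c · c · g(j) · j · l · l + g(j)

Derivation:
Canonical form:  b · b + b · b · l + c · c · c · g(j) · j · l · l + g(j) + l + l
Apply R2:  consuming b · b, l, l;  y := b · b · l + c · c · c · g(j) · j · l · l + g(j)
The extension variable absorbs all remaining arguments, so the whole application is rewritten.
Giving:  b · b · l + c · c · c · g(j) · j · l · l + g(j)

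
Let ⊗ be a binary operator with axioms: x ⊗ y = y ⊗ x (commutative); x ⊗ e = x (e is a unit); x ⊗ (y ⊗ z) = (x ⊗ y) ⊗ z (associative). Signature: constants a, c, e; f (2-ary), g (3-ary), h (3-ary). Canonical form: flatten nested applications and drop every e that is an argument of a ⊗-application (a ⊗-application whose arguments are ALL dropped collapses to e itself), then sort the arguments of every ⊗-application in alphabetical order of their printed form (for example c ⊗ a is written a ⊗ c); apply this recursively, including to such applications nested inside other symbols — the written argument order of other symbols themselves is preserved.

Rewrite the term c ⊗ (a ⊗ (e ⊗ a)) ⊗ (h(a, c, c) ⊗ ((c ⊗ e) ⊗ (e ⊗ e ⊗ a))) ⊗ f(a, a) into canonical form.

Merge nested applications:  c ⊗ a ⊗ e ⊗ a ⊗ h(a, c, c) ⊗ c ⊗ e ⊗ e ⊗ e ⊗ a ⊗ f(a, a)
Units out:  drop e (×4)
Sort:  a ⊗ a ⊗ a ⊗ c ⊗ c ⊗ f(a, a) ⊗ h(a, c, c)

Answer: a ⊗ a ⊗ a ⊗ c ⊗ c ⊗ f(a, a) ⊗ h(a, c, c)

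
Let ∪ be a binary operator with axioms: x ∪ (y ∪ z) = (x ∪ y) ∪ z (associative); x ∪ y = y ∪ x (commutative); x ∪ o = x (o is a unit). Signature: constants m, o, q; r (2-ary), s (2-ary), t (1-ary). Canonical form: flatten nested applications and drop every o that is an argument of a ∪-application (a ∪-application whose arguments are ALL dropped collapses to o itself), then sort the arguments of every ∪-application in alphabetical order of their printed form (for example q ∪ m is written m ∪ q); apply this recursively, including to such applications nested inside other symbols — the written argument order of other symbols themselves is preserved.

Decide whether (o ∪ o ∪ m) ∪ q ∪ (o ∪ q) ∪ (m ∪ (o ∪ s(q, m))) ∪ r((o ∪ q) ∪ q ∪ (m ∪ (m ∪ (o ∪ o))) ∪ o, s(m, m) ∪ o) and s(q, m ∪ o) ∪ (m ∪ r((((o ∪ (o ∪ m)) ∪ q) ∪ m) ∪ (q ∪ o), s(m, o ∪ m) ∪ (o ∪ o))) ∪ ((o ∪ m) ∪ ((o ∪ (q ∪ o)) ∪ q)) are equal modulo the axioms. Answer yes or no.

Left:  (o ∪ o ∪ m) ∪ q ∪ (o ∪ q) ∪ (m ∪ (o ∪ s(q, m))) ∪ r((o ∪ q) ∪ q ∪ (m ∪ (m ∪ (o ∪ o))) ∪ o, s(m, m) ∪ o)
  Un-nest:  o ∪ o ∪ m ∪ q ∪ o ∪ q ∪ m ∪ o ∪ s(q, m) ∪ r((o ∪ q) ∪ q ∪ (m ∪ (m ∪ (o ∪ o))) ∪ o, s(m, m) ∪ o)
  Canonicalize subterm:  r((o ∪ q) ∪ q ∪ (m ∪ (m ∪ (o ∪ o))) ∪ o, s(m, m) ∪ o)  →  r(m ∪ m ∪ q ∪ q, s(m, m))
  Drop the unit:  drop o (×4)
  Order the arguments:  m ∪ m ∪ q ∪ q ∪ r(m ∪ m ∪ q ∪ q, s(m, m)) ∪ s(q, m)
Right:  s(q, m ∪ o) ∪ (m ∪ r((((o ∪ (o ∪ m)) ∪ q) ∪ m) ∪ (q ∪ o), s(m, o ∪ m) ∪ (o ∪ o))) ∪ ((o ∪ m) ∪ ((o ∪ (q ∪ o)) ∪ q))
  Un-nest:  s(q, m ∪ o) ∪ m ∪ r((((o ∪ (o ∪ m)) ∪ q) ∪ m) ∪ (q ∪ o), s(m, o ∪ m) ∪ (o ∪ o)) ∪ o ∪ m ∪ o ∪ q ∪ o ∪ q
  Simplify inside:  s(q, m ∪ o)  →  s(q, m)
  Simplify inside:  r((((o ∪ (o ∪ m)) ∪ q) ∪ m) ∪ (q ∪ o), s(m, o ∪ m) ∪ (o ∪ o))  →  r(m ∪ m ∪ q ∪ q, s(m, m))
  Units out:  drop o (×3)
  Sort arguments:  m ∪ m ∪ q ∪ q ∪ r(m ∪ m ∪ q ∪ q, s(m, m)) ∪ s(q, m)

Answer: yes — both canonical forms are m ∪ m ∪ q ∪ q ∪ r(m ∪ m ∪ q ∪ q, s(m, m)) ∪ s(q, m)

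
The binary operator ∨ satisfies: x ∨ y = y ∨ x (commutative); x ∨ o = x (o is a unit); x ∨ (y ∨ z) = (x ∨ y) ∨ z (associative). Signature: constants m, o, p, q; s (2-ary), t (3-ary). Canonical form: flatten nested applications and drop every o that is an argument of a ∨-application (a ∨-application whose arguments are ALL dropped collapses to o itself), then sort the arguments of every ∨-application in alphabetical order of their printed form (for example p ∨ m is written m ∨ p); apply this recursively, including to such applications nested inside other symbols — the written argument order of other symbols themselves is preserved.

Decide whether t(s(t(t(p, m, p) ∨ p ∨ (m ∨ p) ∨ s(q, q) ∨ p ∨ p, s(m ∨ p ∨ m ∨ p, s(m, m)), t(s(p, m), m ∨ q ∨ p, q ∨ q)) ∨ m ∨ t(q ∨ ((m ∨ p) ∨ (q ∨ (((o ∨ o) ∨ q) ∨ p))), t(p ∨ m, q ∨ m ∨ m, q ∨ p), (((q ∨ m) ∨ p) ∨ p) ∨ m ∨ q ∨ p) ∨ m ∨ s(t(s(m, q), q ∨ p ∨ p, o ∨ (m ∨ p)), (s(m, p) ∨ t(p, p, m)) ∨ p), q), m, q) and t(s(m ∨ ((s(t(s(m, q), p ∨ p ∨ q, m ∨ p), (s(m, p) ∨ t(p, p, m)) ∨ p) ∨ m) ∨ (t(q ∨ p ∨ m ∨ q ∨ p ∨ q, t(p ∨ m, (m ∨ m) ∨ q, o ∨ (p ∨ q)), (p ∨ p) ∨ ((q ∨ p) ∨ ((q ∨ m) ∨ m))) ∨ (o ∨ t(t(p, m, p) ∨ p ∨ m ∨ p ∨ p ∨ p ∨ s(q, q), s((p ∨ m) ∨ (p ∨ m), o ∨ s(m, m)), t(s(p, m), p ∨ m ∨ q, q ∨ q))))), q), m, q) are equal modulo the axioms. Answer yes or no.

Answer: yes — both canonical forms are t(s(m ∨ m ∨ s(t(s(m, q), p ∨ p ∨ q, m ∨ p), p ∨ s(m, p) ∨ t(p, p, m)) ∨ t(m ∨ p ∨ p ∨ p ∨ p ∨ s(q, q) ∨ t(p, m, p), s(m ∨ m ∨ p ∨ p, s(m, m)), t(s(p, m), m ∨ p ∨ q, q ∨ q)) ∨ t(m ∨ p ∨ p ∨ q ∨ q ∨ q, t(m ∨ p, m ∨ m ∨ q, p ∨ q), m ∨ m ∨ p ∨ p ∨ p ∨ q ∨ q), q), m, q)

Derivation:
Left:  t(s(t(t(p, m, p) ∨ p ∨ (m ∨ p) ∨ s(q, q) ∨ p ∨ p, s(m ∨ p ∨ m ∨ p, s(m, m)), t(s(p, m), m ∨ q ∨ p, q ∨ q)) ∨ m ∨ t(q ∨ ((m ∨ p) ∨ (q ∨ (((o ∨ o) ∨ q) ∨ p))), t(p ∨ m, q ∨ m ∨ m, q ∨ p), (((q ∨ m) ∨ p) ∨ p) ∨ m ∨ q ∨ p) ∨ m ∨ s(t(s(m, q), q ∨ p ∨ p, o ∨ (m ∨ p)), (s(m, p) ∨ t(p, p, m)) ∨ p), q), m, q)
  Work inside:  t(t(p, m, p) ∨ p ∨ (m ∨ p) ∨ s(q, q) ∨ p ∨ p, s(m ∨ p ∨ m ∨ p, s(m, m)), t(s(p, m), m ∨ q ∨ p, q ∨ q)) ∨ m ∨ t(q ∨ ((m ∨ p) ∨ (q ∨ (((o ∨ o) ∨ q) ∨ p))), t(p ∨ m, q ∨ m ∨ m, q ∨ p), (((q ∨ m) ∨ p) ∨ p) ∨ m ∨ q ∨ p) ∨ m ∨ s(t(s(m, q), q ∨ p ∨ p, o ∨ (m ∨ p)), (s(m, p) ∨ t(p, p, m)) ∨ p)
  Canonicalize subterm:  t(t(p, m, p) ∨ p ∨ (m ∨ p) ∨ s(q, q) ∨ p ∨ p, s(m ∨ p ∨ m ∨ p, s(m, m)), t(s(p, m), m ∨ q ∨ p, q ∨ q))  →  t(m ∨ p ∨ p ∨ p ∨ p ∨ s(q, q) ∨ t(p, m, p), s(m ∨ m ∨ p ∨ p, s(m, m)), t(s(p, m), m ∨ p ∨ q, q ∨ q))
  Simplify inside:  t(q ∨ ((m ∨ p) ∨ (q ∨ (((o ∨ o) ∨ q) ∨ p))), t(p ∨ m, q ∨ m ∨ m, q ∨ p), (((q ∨ m) ∨ p) ∨ p) ∨ m ∨ q ∨ p)  →  t(m ∨ p ∨ p ∨ q ∨ q ∨ q, t(m ∨ p, m ∨ m ∨ q, p ∨ q), m ∨ m ∨ p ∨ p ∨ p ∨ q ∨ q)
  Inside:  s(t(s(m, q), q ∨ p ∨ p, o ∨ (m ∨ p)), (s(m, p) ∨ t(p, p, m)) ∨ p)  →  s(t(s(m, q), p ∨ p ∨ q, m ∨ p), p ∨ s(m, p) ∨ t(p, p, m))
  Sort:  m ∨ m ∨ s(t(s(m, q), p ∨ p ∨ q, m ∨ p), p ∨ s(m, p) ∨ t(p, p, m)) ∨ t(m ∨ p ∨ p ∨ p ∨ p ∨ s(q, q) ∨ t(p, m, p), s(m ∨ m ∨ p ∨ p, s(m, m)), t(s(p, m), m ∨ p ∨ q, q ∨ q)) ∨ t(m ∨ p ∨ p ∨ q ∨ q ∨ q, t(m ∨ p, m ∨ m ∨ q, p ∨ q), m ∨ m ∨ p ∨ p ∨ p ∨ q ∨ q)
  Reassemble:  t(s(m ∨ m ∨ s(t(s(m, q), p ∨ p ∨ q, m ∨ p), p ∨ s(m, p) ∨ t(p, p, m)) ∨ t(m ∨ p ∨ p ∨ p ∨ p ∨ s(q, q) ∨ t(p, m, p), s(m ∨ m ∨ p ∨ p, s(m, m)), t(s(p, m), m ∨ p ∨ q, q ∨ q)) ∨ t(m ∨ p ∨ p ∨ q ∨ q ∨ q, t(m ∨ p, m ∨ m ∨ q, p ∨ q), m ∨ m ∨ p ∨ p ∨ p ∨ q ∨ q), q), m, q)
Right:  t(s(m ∨ ((s(t(s(m, q), p ∨ p ∨ q, m ∨ p), (s(m, p) ∨ t(p, p, m)) ∨ p) ∨ m) ∨ (t(q ∨ p ∨ m ∨ q ∨ p ∨ q, t(p ∨ m, (m ∨ m) ∨ q, o ∨ (p ∨ q)), (p ∨ p) ∨ ((q ∨ p) ∨ ((q ∨ m) ∨ m))) ∨ (o ∨ t(t(p, m, p) ∨ p ∨ m ∨ p ∨ p ∨ p ∨ s(q, q), s((p ∨ m) ∨ (p ∨ m), o ∨ s(m, m)), t(s(p, m), p ∨ m ∨ q, q ∨ q))))), q), m, q)
  Focus inside:  m ∨ ((s(t(s(m, q), p ∨ p ∨ q, m ∨ p), (s(m, p) ∨ t(p, p, m)) ∨ p) ∨ m) ∨ (t(q ∨ p ∨ m ∨ q ∨ p ∨ q, t(p ∨ m, (m ∨ m) ∨ q, o ∨ (p ∨ q)), (p ∨ p) ∨ ((q ∨ p) ∨ ((q ∨ m) ∨ m))) ∨ (o ∨ t(t(p, m, p) ∨ p ∨ m ∨ p ∨ p ∨ p ∨ s(q, q), s((p ∨ m) ∨ (p ∨ m), o ∨ s(m, m)), t(s(p, m), p ∨ m ∨ q, q ∨ q)))))
  Flatten:  m ∨ s(t(s(m, q), p ∨ p ∨ q, m ∨ p), (s(m, p) ∨ t(p, p, m)) ∨ p) ∨ m ∨ t(q ∨ p ∨ m ∨ q ∨ p ∨ q, t(p ∨ m, (m ∨ m) ∨ q, o ∨ (p ∨ q)), (p ∨ p) ∨ ((q ∨ p) ∨ ((q ∨ m) ∨ m))) ∨ o ∨ t(t(p, m, p) ∨ p ∨ m ∨ p ∨ p ∨ p ∨ s(q, q), s((p ∨ m) ∨ (p ∨ m), o ∨ s(m, m)), t(s(p, m), p ∨ m ∨ q, q ∨ q))
  Canonicalize subterm:  s(t(s(m, q), p ∨ p ∨ q, m ∨ p), (s(m, p) ∨ t(p, p, m)) ∨ p)  →  s(t(s(m, q), p ∨ p ∨ q, m ∨ p), p ∨ s(m, p) ∨ t(p, p, m))
  Inside:  t(q ∨ p ∨ m ∨ q ∨ p ∨ q, t(p ∨ m, (m ∨ m) ∨ q, o ∨ (p ∨ q)), (p ∨ p) ∨ ((q ∨ p) ∨ ((q ∨ m) ∨ m)))  →  t(m ∨ p ∨ p ∨ q ∨ q ∨ q, t(m ∨ p, m ∨ m ∨ q, p ∨ q), m ∨ m ∨ p ∨ p ∨ p ∨ q ∨ q)
  Canonicalize subterm:  t(t(p, m, p) ∨ p ∨ m ∨ p ∨ p ∨ p ∨ s(q, q), s((p ∨ m) ∨ (p ∨ m), o ∨ s(m, m)), t(s(p, m), p ∨ m ∨ q, q ∨ q))  →  t(m ∨ p ∨ p ∨ p ∨ p ∨ s(q, q) ∨ t(p, m, p), s(m ∨ m ∨ p ∨ p, s(m, m)), t(s(p, m), m ∨ p ∨ q, q ∨ q))
  Unit:  drop o
  Sort:  m ∨ m ∨ s(t(s(m, q), p ∨ p ∨ q, m ∨ p), p ∨ s(m, p) ∨ t(p, p, m)) ∨ t(m ∨ p ∨ p ∨ p ∨ p ∨ s(q, q) ∨ t(p, m, p), s(m ∨ m ∨ p ∨ p, s(m, m)), t(s(p, m), m ∨ p ∨ q, q ∨ q)) ∨ t(m ∨ p ∨ p ∨ q ∨ q ∨ q, t(m ∨ p, m ∨ m ∨ q, p ∨ q), m ∨ m ∨ p ∨ p ∨ p ∨ q ∨ q)
  Rebuild:  t(s(m ∨ m ∨ s(t(s(m, q), p ∨ p ∨ q, m ∨ p), p ∨ s(m, p) ∨ t(p, p, m)) ∨ t(m ∨ p ∨ p ∨ p ∨ p ∨ s(q, q) ∨ t(p, m, p), s(m ∨ m ∨ p ∨ p, s(m, m)), t(s(p, m), m ∨ p ∨ q, q ∨ q)) ∨ t(m ∨ p ∨ p ∨ q ∨ q ∨ q, t(m ∨ p, m ∨ m ∨ q, p ∨ q), m ∨ m ∨ p ∨ p ∨ p ∨ q ∨ q), q), m, q)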